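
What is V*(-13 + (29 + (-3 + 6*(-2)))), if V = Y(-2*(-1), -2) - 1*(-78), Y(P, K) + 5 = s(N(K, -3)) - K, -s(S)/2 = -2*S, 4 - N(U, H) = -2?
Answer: 99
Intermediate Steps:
N(U, H) = 6 (N(U, H) = 4 - 1*(-2) = 4 + 2 = 6)
s(S) = 4*S (s(S) = -(-4)*S = 4*S)
Y(P, K) = 19 - K (Y(P, K) = -5 + (4*6 - K) = -5 + (24 - K) = 19 - K)
V = 99 (V = (19 - 1*(-2)) - 1*(-78) = (19 + 2) + 78 = 21 + 78 = 99)
V*(-13 + (29 + (-3 + 6*(-2)))) = 99*(-13 + (29 + (-3 + 6*(-2)))) = 99*(-13 + (29 + (-3 - 12))) = 99*(-13 + (29 - 15)) = 99*(-13 + 14) = 99*1 = 99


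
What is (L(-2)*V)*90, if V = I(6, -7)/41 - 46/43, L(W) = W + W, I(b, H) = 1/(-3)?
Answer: 684120/1763 ≈ 388.04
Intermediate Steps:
I(b, H) = -⅓
L(W) = 2*W
V = -5701/5289 (V = -⅓/41 - 46/43 = -⅓*1/41 - 46*1/43 = -1/123 - 46/43 = -5701/5289 ≈ -1.0779)
(L(-2)*V)*90 = ((2*(-2))*(-5701/5289))*90 = -4*(-5701/5289)*90 = (22804/5289)*90 = 684120/1763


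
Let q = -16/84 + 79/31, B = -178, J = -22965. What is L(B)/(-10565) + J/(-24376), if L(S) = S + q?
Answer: 160736246443/167653618440 ≈ 0.95874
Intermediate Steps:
q = 1535/651 (q = -16*1/84 + 79*(1/31) = -4/21 + 79/31 = 1535/651 ≈ 2.3579)
L(S) = 1535/651 + S (L(S) = S + 1535/651 = 1535/651 + S)
L(B)/(-10565) + J/(-24376) = (1535/651 - 178)/(-10565) - 22965/(-24376) = -114343/651*(-1/10565) - 22965*(-1/24376) = 114343/6877815 + 22965/24376 = 160736246443/167653618440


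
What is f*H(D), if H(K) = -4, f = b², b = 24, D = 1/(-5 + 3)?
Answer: -2304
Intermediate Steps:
D = -½ (D = 1/(-2) = -½ ≈ -0.50000)
f = 576 (f = 24² = 576)
f*H(D) = 576*(-4) = -2304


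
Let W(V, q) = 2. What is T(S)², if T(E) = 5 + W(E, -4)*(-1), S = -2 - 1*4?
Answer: 9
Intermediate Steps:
S = -6 (S = -2 - 4 = -6)
T(E) = 3 (T(E) = 5 + 2*(-1) = 5 - 2 = 3)
T(S)² = 3² = 9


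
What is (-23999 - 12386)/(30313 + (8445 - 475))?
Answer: -36385/38283 ≈ -0.95042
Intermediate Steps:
(-23999 - 12386)/(30313 + (8445 - 475)) = -36385/(30313 + 7970) = -36385/38283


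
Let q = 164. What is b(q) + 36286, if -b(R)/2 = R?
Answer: 35958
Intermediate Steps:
b(R) = -2*R
b(q) + 36286 = -2*164 + 36286 = -328 + 36286 = 35958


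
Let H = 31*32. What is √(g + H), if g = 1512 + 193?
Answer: √2697 ≈ 51.933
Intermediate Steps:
H = 992
g = 1705
√(g + H) = √(1705 + 992) = √2697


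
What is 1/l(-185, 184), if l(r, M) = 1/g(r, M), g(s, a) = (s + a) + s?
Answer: -186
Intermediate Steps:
g(s, a) = a + 2*s (g(s, a) = (a + s) + s = a + 2*s)
l(r, M) = 1/(M + 2*r)
1/l(-185, 184) = 1/(1/(184 + 2*(-185))) = 1/(1/(184 - 370)) = 1/(1/(-186)) = 1/(-1/186) = -186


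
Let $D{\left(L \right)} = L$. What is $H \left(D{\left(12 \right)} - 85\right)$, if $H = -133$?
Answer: $9709$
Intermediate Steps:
$H \left(D{\left(12 \right)} - 85\right) = - 133 \left(12 - 85\right) = \left(-133\right) \left(-73\right) = 9709$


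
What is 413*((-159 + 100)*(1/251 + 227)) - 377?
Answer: -1388477553/251 ≈ -5.5318e+6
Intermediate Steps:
413*((-159 + 100)*(1/251 + 227)) - 377 = 413*(-59*(1/251 + 227)) - 377 = 413*(-59*56978/251) - 377 = 413*(-3361702/251) - 377 = -1388382926/251 - 377 = -1388477553/251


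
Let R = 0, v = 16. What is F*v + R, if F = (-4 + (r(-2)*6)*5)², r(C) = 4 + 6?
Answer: 1401856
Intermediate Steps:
r(C) = 10
F = 87616 (F = (-4 + (10*6)*5)² = (-4 + 60*5)² = (-4 + 300)² = 296² = 87616)
F*v + R = 87616*16 + 0 = 1401856 + 0 = 1401856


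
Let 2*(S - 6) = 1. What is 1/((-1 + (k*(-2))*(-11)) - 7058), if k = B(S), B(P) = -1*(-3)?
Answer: -1/6993 ≈ -0.00014300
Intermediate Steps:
S = 13/2 (S = 6 + (½)*1 = 6 + ½ = 13/2 ≈ 6.5000)
B(P) = 3
k = 3
1/((-1 + (k*(-2))*(-11)) - 7058) = 1/((-1 + (3*(-2))*(-11)) - 7058) = 1/((-1 - 6*(-11)) - 7058) = 1/((-1 + 66) - 7058) = 1/(65 - 7058) = 1/(-6993) = -1/6993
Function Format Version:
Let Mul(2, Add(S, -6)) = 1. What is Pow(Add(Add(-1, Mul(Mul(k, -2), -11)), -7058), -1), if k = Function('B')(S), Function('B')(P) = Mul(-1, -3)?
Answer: Rational(-1, 6993) ≈ -0.00014300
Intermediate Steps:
S = Rational(13, 2) (S = Add(6, Mul(Rational(1, 2), 1)) = Add(6, Rational(1, 2)) = Rational(13, 2) ≈ 6.5000)
Function('B')(P) = 3
k = 3
Pow(Add(Add(-1, Mul(Mul(k, -2), -11)), -7058), -1) = Pow(Add(Add(-1, Mul(Mul(3, -2), -11)), -7058), -1) = Pow(Add(Add(-1, Mul(-6, -11)), -7058), -1) = Pow(Add(Add(-1, 66), -7058), -1) = Pow(Add(65, -7058), -1) = Pow(-6993, -1) = Rational(-1, 6993)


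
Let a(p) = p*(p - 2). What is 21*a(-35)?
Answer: 27195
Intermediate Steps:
a(p) = p*(-2 + p)
21*a(-35) = 21*(-35*(-2 - 35)) = 21*(-35*(-37)) = 21*1295 = 27195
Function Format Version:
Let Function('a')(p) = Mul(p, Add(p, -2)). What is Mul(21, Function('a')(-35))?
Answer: 27195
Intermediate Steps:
Function('a')(p) = Mul(p, Add(-2, p))
Mul(21, Function('a')(-35)) = Mul(21, Mul(-35, Add(-2, -35))) = Mul(21, Mul(-35, -37)) = Mul(21, 1295) = 27195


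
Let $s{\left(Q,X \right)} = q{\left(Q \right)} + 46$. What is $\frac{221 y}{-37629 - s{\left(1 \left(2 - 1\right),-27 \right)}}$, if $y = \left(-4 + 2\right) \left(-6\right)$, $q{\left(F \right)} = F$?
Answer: $- \frac{663}{9419} \approx -0.07039$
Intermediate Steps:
$y = 12$ ($y = \left(-2\right) \left(-6\right) = 12$)
$s{\left(Q,X \right)} = 46 + Q$ ($s{\left(Q,X \right)} = Q + 46 = 46 + Q$)
$\frac{221 y}{-37629 - s{\left(1 \left(2 - 1\right),-27 \right)}} = \frac{221 \cdot 12}{-37629 - \left(46 + 1 \left(2 - 1\right)\right)} = \frac{2652}{-37629 - \left(46 + 1 \cdot 1\right)} = \frac{2652}{-37629 - \left(46 + 1\right)} = \frac{2652}{-37629 - 47} = \frac{2652}{-37676} = 2652 \left(- \frac{1}{37676}\right) = - \frac{663}{9419}$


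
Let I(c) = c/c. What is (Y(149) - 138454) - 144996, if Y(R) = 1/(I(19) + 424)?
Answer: -120466249/425 ≈ -2.8345e+5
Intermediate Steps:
I(c) = 1
Y(R) = 1/425 (Y(R) = 1/(1 + 424) = 1/425)
(Y(149) - 138454) - 144996 = (1/425 - 138454) - 144996 = -58842949/425 - 144996 = -120466249/425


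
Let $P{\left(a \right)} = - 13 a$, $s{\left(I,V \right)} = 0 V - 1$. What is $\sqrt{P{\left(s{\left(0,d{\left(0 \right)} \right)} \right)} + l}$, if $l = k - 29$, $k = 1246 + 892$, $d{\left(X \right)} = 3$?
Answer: $\sqrt{2122} \approx 46.065$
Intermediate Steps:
$k = 2138$
$s{\left(I,V \right)} = -1$ ($s{\left(I,V \right)} = 0 - 1 = -1$)
$l = 2109$ ($l = 2138 - 29 = 2109$)
$\sqrt{P{\left(s{\left(0,d{\left(0 \right)} \right)} \right)} + l} = \sqrt{\left(-13\right) \left(-1\right) + 2109} = \sqrt{13 + 2109} = \sqrt{2122}$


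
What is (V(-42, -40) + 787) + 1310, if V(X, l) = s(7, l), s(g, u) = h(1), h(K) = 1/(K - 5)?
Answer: 8387/4 ≈ 2096.8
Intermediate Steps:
h(K) = 1/(-5 + K)
s(g, u) = -1/4 (s(g, u) = 1/(-5 + 1) = 1/(-4) = -1/4)
V(X, l) = -1/4
(V(-42, -40) + 787) + 1310 = (-1/4 + 787) + 1310 = 3147/4 + 1310 = 8387/4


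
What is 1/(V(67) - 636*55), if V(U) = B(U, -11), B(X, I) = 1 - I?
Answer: -1/34968 ≈ -2.8598e-5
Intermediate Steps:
V(U) = 12 (V(U) = 1 - 1*(-11) = 1 + 11 = 12)
1/(V(67) - 636*55) = 1/(12 - 636*55) = 1/(12 - 34980) = 1/(-34968) = -1/34968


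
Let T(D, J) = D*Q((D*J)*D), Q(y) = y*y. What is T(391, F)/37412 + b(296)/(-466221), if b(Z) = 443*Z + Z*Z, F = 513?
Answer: 1121270377373113392933371/17442260052 ≈ 6.4285e+13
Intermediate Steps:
Q(y) = y²
b(Z) = Z² + 443*Z (b(Z) = 443*Z + Z² = Z² + 443*Z)
T(D, J) = D⁵*J² (T(D, J) = D*((D*J)*D)² = D*(J*D²)² = D*(D⁴*J²) = D⁵*J²)
T(391, F)/37412 + b(296)/(-466221) = (391⁵*513²)/37412 + (296*(443 + 296))/(-466221) = (9138686662951*263169)*(1/37412) + (296*739)*(-1/466221) = 2405019030402151719*(1/37412) + 218744*(-1/466221) = 2405019030402151719/37412 - 218744/466221 = 1121270377373113392933371/17442260052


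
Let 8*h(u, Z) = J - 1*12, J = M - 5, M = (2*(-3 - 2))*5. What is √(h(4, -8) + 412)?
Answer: √6458/4 ≈ 20.090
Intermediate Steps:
M = -50 (M = (2*(-5))*5 = -10*5 = -50)
J = -55 (J = -50 - 5 = -55)
h(u, Z) = -67/8 (h(u, Z) = (-55 - 1*12)/8 = (-55 - 12)/8 = (⅛)*(-67) = -67/8)
√(h(4, -8) + 412) = √(-67/8 + 412) = √(3229/8) = √6458/4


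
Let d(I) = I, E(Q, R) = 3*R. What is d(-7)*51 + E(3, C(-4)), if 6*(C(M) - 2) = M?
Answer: -353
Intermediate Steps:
C(M) = 2 + M/6
d(-7)*51 + E(3, C(-4)) = -7*51 + 3*(2 + (⅙)*(-4)) = -357 + 3*(2 - ⅔) = -357 + 3*(4/3) = -357 + 4 = -353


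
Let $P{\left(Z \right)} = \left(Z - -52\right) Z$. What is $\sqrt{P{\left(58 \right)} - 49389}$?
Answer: $i \sqrt{43009} \approx 207.39 i$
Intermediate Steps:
$P{\left(Z \right)} = Z \left(52 + Z\right)$ ($P{\left(Z \right)} = \left(Z + 52\right) Z = \left(52 + Z\right) Z = Z \left(52 + Z\right)$)
$\sqrt{P{\left(58 \right)} - 49389} = \sqrt{58 \left(52 + 58\right) - 49389} = \sqrt{58 \cdot 110 - 49389} = \sqrt{6380 - 49389} = \sqrt{-43009} = i \sqrt{43009}$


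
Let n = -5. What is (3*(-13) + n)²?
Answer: 1936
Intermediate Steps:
(3*(-13) + n)² = (3*(-13) - 5)² = (-39 - 5)² = (-44)² = 1936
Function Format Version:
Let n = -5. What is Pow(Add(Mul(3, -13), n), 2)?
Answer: 1936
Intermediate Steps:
Pow(Add(Mul(3, -13), n), 2) = Pow(Add(Mul(3, -13), -5), 2) = Pow(Add(-39, -5), 2) = Pow(-44, 2) = 1936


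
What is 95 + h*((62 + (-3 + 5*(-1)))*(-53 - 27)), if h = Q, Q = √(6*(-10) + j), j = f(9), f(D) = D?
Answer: 95 - 4320*I*√51 ≈ 95.0 - 30851.0*I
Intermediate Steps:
j = 9
Q = I*√51 (Q = √(6*(-10) + 9) = √(-60 + 9) = √(-51) = I*√51 ≈ 7.1414*I)
h = I*√51 ≈ 7.1414*I
95 + h*((62 + (-3 + 5*(-1)))*(-53 - 27)) = 95 + (I*√51)*((62 + (-3 + 5*(-1)))*(-53 - 27)) = 95 + (I*√51)*((62 + (-3 - 5))*(-80)) = 95 + (I*√51)*((62 - 8)*(-80)) = 95 + (I*√51)*(54*(-80)) = 95 + (I*√51)*(-4320) = 95 - 4320*I*√51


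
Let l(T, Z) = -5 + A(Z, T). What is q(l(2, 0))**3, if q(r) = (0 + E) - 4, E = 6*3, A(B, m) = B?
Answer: 2744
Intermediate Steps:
E = 18
l(T, Z) = -5 + Z
q(r) = 14 (q(r) = (0 + 18) - 4 = 18 - 4 = 14)
q(l(2, 0))**3 = 14**3 = 2744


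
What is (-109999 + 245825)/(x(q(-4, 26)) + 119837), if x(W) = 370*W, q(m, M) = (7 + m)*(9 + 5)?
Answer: 135826/135377 ≈ 1.0033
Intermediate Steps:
q(m, M) = 98 + 14*m (q(m, M) = (7 + m)*14 = 98 + 14*m)
(-109999 + 245825)/(x(q(-4, 26)) + 119837) = (-109999 + 245825)/(370*(98 + 14*(-4)) + 119837) = 135826/(370*(98 - 56) + 119837) = 135826/(370*42 + 119837) = 135826/(15540 + 119837) = 135826/135377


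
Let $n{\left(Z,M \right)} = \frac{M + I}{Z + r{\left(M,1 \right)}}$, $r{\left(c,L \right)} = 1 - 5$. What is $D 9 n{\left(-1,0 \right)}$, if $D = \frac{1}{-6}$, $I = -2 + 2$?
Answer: $0$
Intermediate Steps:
$I = 0$
$r{\left(c,L \right)} = -4$ ($r{\left(c,L \right)} = 1 - 5 = -4$)
$n{\left(Z,M \right)} = \frac{M}{-4 + Z}$ ($n{\left(Z,M \right)} = \frac{M + 0}{Z - 4} = \frac{M}{-4 + Z}$)
$D = - \frac{1}{6} \approx -0.16667$
$D 9 n{\left(-1,0 \right)} = \left(- \frac{1}{6}\right) 9 \frac{0}{-4 - 1} = - \frac{3 \frac{0}{-5}}{2} = - \frac{3 \cdot 0 \left(- \frac{1}{5}\right)}{2} = \left(- \frac{3}{2}\right) 0 = 0$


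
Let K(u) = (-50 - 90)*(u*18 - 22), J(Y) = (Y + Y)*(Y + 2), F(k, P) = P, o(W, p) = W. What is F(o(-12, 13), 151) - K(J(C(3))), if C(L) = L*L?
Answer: 496031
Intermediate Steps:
C(L) = L**2
J(Y) = 2*Y*(2 + Y) (J(Y) = (2*Y)*(2 + Y) = 2*Y*(2 + Y))
K(u) = 3080 - 2520*u (K(u) = -140*(18*u - 22) = -140*(-22 + 18*u) = 3080 - 2520*u)
F(o(-12, 13), 151) - K(J(C(3))) = 151 - (3080 - 5040*3**2*(2 + 3**2)) = 151 - (3080 - 5040*9*(2 + 9)) = 151 - (3080 - 5040*9*11) = 151 - (3080 - 2520*198) = 151 - (3080 - 498960) = 151 - 1*(-495880) = 151 + 495880 = 496031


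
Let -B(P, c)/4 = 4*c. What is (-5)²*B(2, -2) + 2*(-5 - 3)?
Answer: 784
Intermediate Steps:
B(P, c) = -16*c
(-5)²*B(2, -2) + 2*(-5 - 3) = (-5)²*(-16*(-2)) + 2*(-5 - 3) = 25*32 + 2*(-8) = 800 - 16 = 784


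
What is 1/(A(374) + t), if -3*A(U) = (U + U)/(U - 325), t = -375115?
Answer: -147/55142653 ≈ -2.6658e-6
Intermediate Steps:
A(U) = -2*U/(3*(-325 + U)) (A(U) = -(U + U)/(3*(U - 325)) = -2*U/(3*(-325 + U)))
1/(A(374) + t) = 1/(-2*374/(-975 + 3*374) - 375115) = 1/(-2*374/(-975 + 1122) - 375115) = 1/(-2*374/147 - 375115) = 1/(-2*374*1/147 - 375115) = 1/(-748/147 - 375115) = 1/(-55142653/147) = -147/55142653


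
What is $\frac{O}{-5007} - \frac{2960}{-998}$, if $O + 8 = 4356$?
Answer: $\frac{5240708}{2498493} \approx 2.0975$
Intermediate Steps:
$O = 4348$ ($O = -8 + 4356 = 4348$)
$\frac{O}{-5007} - \frac{2960}{-998} = \frac{4348}{-5007} - \frac{2960}{-998} = 4348 \left(- \frac{1}{5007}\right) - - \frac{1480}{499} = - \frac{4348}{5007} + \frac{1480}{499} = \frac{5240708}{2498493}$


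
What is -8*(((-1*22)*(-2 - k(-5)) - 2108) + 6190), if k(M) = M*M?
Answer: -37408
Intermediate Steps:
k(M) = M**2
-8*(((-1*22)*(-2 - k(-5)) - 2108) + 6190) = -8*(((-1*22)*(-2 - 1*(-5)**2) - 2108) + 6190) = -8*((-22*(-2 - 1*25) - 2108) + 6190) = -8*((-22*(-2 - 25) - 2108) + 6190) = -8*((-22*(-27) - 2108) + 6190) = -8*((594 - 2108) + 6190) = -8*(-1514 + 6190) = -8*4676 = -37408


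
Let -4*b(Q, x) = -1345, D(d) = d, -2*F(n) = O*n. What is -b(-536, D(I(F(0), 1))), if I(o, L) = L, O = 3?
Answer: -1345/4 ≈ -336.25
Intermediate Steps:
F(n) = -3*n/2
b(Q, x) = 1345/4 (b(Q, x) = -1/4*(-1345) = 1345/4)
-b(-536, D(I(F(0), 1))) = -1*1345/4 = -1345/4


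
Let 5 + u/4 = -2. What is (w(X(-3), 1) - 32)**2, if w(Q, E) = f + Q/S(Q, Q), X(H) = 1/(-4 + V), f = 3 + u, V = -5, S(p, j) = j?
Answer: 3136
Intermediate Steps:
u = -28 (u = -20 + 4*(-2) = -20 - 8 = -28)
f = -25 (f = 3 - 28 = -25)
X(H) = -1/9 (X(H) = 1/(-4 - 5) = 1/(-9) = -1/9)
w(Q, E) = -24 (w(Q, E) = -25 + Q/Q = -25 + 1 = -24)
(w(X(-3), 1) - 32)**2 = (-24 - 32)**2 = (-56)**2 = 3136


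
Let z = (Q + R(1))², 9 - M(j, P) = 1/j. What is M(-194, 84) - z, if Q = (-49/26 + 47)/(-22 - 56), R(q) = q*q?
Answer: 391289711/44326672 ≈ 8.8274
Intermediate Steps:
M(j, P) = 9 - 1/j
R(q) = q²
Q = -391/676 (Q = (-49*1/26 + 47)/(-78) = (-49/26 + 47)*(-1/78) = (1173/26)*(-1/78) = -391/676 ≈ -0.57840)
z = 81225/456976 (z = (-391/676 + 1²)² = (-391/676 + 1)² = (285/676)² = 81225/456976 ≈ 0.17774)
M(-194, 84) - z = (9 - 1/(-194)) - 1*81225/456976 = (9 - 1*(-1/194)) - 81225/456976 = (9 + 1/194) - 81225/456976 = 1747/194 - 81225/456976 = 391289711/44326672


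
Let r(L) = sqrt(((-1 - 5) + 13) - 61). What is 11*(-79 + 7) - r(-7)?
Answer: -792 - 3*I*sqrt(6) ≈ -792.0 - 7.3485*I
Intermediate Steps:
r(L) = 3*I*sqrt(6) (r(L) = sqrt((-6 + 13) - 61) = sqrt(7 - 61) = sqrt(-54) = 3*I*sqrt(6))
11*(-79 + 7) - r(-7) = 11*(-79 + 7) - 3*I*sqrt(6) = 11*(-72) - 3*I*sqrt(6) = -792 - 3*I*sqrt(6)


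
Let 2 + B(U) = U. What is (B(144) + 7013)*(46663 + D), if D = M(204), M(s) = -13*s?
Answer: 314898705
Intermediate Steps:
B(U) = -2 + U
D = -2652 (D = -13*204 = -2652)
(B(144) + 7013)*(46663 + D) = ((-2 + 144) + 7013)*(46663 - 2652) = (142 + 7013)*44011 = 7155*44011 = 314898705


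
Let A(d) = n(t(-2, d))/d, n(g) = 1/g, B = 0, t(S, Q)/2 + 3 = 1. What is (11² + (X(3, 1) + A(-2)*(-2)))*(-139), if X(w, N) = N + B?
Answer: -67693/4 ≈ -16923.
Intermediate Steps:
t(S, Q) = -4 (t(S, Q) = -6 + 2*1 = -6 + 2 = -4)
n(g) = 1/g
X(w, N) = N (X(w, N) = N + 0 = N)
A(d) = -1/(4*d) (A(d) = 1/((-4)*d) = -1/(4*d))
(11² + (X(3, 1) + A(-2)*(-2)))*(-139) = (11² + (1 - ¼/(-2)*(-2)))*(-139) = (121 + (1 - ¼*(-½)*(-2)))*(-139) = (121 + (1 + (⅛)*(-2)))*(-139) = (121 + (1 - ¼))*(-139) = (121 + ¾)*(-139) = (487/4)*(-139) = -67693/4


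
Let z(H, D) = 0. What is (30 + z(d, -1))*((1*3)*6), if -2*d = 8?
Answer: 540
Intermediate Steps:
d = -4 (d = -½*8 = -4)
(30 + z(d, -1))*((1*3)*6) = (30 + 0)*((1*3)*6) = 30*(3*6) = 30*18 = 540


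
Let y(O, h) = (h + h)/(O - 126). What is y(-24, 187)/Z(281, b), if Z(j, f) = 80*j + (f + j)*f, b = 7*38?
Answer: -187/12598650 ≈ -1.4843e-5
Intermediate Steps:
b = 266
y(O, h) = 2*h/(-126 + O) (y(O, h) = (2*h)/(-126 + O) = 2*h/(-126 + O))
Z(j, f) = 80*j + f*(f + j)
y(-24, 187)/Z(281, b) = (2*187/(-126 - 24))/(266² + 80*281 + 266*281) = (2*187/(-150))/(70756 + 22480 + 74746) = (2*187*(-1/150))/167982 = -187/75*1/167982 = -187/12598650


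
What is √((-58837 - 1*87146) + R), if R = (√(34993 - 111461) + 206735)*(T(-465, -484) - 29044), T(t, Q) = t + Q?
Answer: √(-6200748838 - 59986*I*√19117) ≈ 52.7 - 78745.0*I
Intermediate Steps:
T(t, Q) = Q + t
R = -6200602855 - 59986*I*√19117 (R = (√(34993 - 111461) + 206735)*((-484 - 465) - 29044) = (√(-76468) + 206735)*(-949 - 29044) = (2*I*√19117 + 206735)*(-29993) = (206735 + 2*I*√19117)*(-29993) = -6200602855 - 59986*I*√19117 ≈ -6.2006e+9 - 8.2939e+6*I)
√((-58837 - 1*87146) + R) = √((-58837 - 1*87146) + (-6200602855 - 59986*I*√19117)) = √((-58837 - 87146) + (-6200602855 - 59986*I*√19117)) = √(-145983 + (-6200602855 - 59986*I*√19117)) = √(-6200748838 - 59986*I*√19117)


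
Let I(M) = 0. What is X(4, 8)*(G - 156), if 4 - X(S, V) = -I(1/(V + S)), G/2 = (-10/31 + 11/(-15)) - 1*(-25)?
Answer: -201088/465 ≈ -432.45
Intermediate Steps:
G = 22268/465 (G = 2*((-10/31 + 11/(-15)) - 1*(-25)) = 2*((-10*1/31 + 11*(-1/15)) + 25) = 2*((-10/31 - 11/15) + 25) = 2*(-491/465 + 25) = 2*(11134/465) = 22268/465 ≈ 47.888)
X(S, V) = 4 (X(S, V) = 4 - (-1)*0 = 4 - 1*0 = 4 + 0 = 4)
X(4, 8)*(G - 156) = 4*(22268/465 - 156) = 4*(-50272/465) = -201088/465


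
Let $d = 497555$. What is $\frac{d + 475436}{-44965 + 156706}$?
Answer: $\frac{972991}{111741} \approx 8.7076$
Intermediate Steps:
$\frac{d + 475436}{-44965 + 156706} = \frac{497555 + 475436}{-44965 + 156706} = \frac{972991}{111741}$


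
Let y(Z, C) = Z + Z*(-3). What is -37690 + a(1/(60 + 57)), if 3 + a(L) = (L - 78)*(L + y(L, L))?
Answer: -515970352/13689 ≈ -37692.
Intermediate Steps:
y(Z, C) = -2*Z (y(Z, C) = Z - 3*Z = -2*Z)
a(L) = -3 - L*(-78 + L) (a(L) = -3 + (L - 78)*(L - 2*L) = -3 + (-78 + L)*(-L) = -3 - L*(-78 + L))
-37690 + a(1/(60 + 57)) = -37690 + (-3 - (1/(60 + 57))² + 78/(60 + 57)) = -37690 + (-3 - (1/117)² + 78/117) = -37690 + (-3 - (1/117)² + 78*(1/117)) = -37690 + (-3 - 1*1/13689 + ⅔) = -37690 + (-3 - 1/13689 + ⅔) = -37690 - 31942/13689 = -515970352/13689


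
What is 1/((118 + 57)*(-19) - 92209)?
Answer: -1/95534 ≈ -1.0467e-5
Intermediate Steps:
1/((118 + 57)*(-19) - 92209) = 1/(175*(-19) - 92209) = 1/(-3325 - 92209) = 1/(-95534) = -1/95534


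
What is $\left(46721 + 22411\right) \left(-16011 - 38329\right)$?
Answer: $-3756632880$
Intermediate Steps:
$\left(46721 + 22411\right) \left(-16011 - 38329\right) = 69132 \left(-54340\right) = -3756632880$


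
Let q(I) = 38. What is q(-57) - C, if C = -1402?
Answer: 1440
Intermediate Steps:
q(-57) - C = 38 - 1*(-1402) = 38 + 1402 = 1440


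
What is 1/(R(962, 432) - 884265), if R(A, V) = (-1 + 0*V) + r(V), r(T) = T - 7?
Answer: -1/883841 ≈ -1.1314e-6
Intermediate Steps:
r(T) = -7 + T
R(A, V) = -8 + V (R(A, V) = (-1 + 0*V) + (-7 + V) = (-1 + 0) + (-7 + V) = -1 + (-7 + V) = -8 + V)
1/(R(962, 432) - 884265) = 1/((-8 + 432) - 884265) = 1/(424 - 884265) = 1/(-883841) = -1/883841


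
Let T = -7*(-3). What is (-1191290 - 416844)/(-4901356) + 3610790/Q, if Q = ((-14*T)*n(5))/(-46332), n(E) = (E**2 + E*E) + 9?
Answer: 68331081604375337/7084910098 ≈ 9.6446e+6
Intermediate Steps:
n(E) = 9 + 2*E**2 (n(E) = (E**2 + E**2) + 9 = 2*E**2 + 9 = 9 + 2*E**2)
T = 21
Q = 2891/7722 (Q = ((-14*21)*(9 + 2*5**2))/(-46332) = -294*(9 + 2*25)*(-1/46332) = -294*(9 + 50)*(-1/46332) = -294*59*(-1/46332) = -17346*(-1/46332) = 2891/7722 ≈ 0.37438)
(-1191290 - 416844)/(-4901356) + 3610790/Q = (-1191290 - 416844)/(-4901356) + 3610790/(2891/7722) = -1608134*(-1/4901356) + 3610790*(7722/2891) = 804067/2450678 + 27882520380/2891 = 68331081604375337/7084910098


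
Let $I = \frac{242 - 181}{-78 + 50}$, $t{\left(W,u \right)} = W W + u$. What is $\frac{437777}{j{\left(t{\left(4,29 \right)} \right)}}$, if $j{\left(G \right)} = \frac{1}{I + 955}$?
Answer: $\frac{11679452583}{28} \approx 4.1712 \cdot 10^{8}$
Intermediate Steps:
$t{\left(W,u \right)} = u + W^{2}$ ($t{\left(W,u \right)} = W^{2} + u = u + W^{2}$)
$I = - \frac{61}{28}$ ($I = \frac{61}{-28} = 61 \left(- \frac{1}{28}\right) = - \frac{61}{28} \approx -2.1786$)
$j{\left(G \right)} = \frac{28}{26679}$ ($j{\left(G \right)} = \frac{1}{- \frac{61}{28} + 955} = \frac{1}{\frac{26679}{28}} = \frac{28}{26679}$)
$\frac{437777}{j{\left(t{\left(4,29 \right)} \right)}} = \frac{437777}{\frac{28}{26679}} = 437777 \cdot \frac{26679}{28} = \frac{11679452583}{28}$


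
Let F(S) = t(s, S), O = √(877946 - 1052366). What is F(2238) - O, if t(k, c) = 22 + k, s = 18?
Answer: 40 - 6*I*√4845 ≈ 40.0 - 417.64*I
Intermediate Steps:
O = 6*I*√4845 (O = √(-174420) = 6*I*√4845 ≈ 417.64*I)
F(S) = 40 (F(S) = 22 + 18 = 40)
F(2238) - O = 40 - 6*I*√4845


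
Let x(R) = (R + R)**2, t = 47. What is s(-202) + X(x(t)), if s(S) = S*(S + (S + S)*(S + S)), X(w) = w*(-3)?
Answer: -32955336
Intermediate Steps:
x(R) = 4*R**2 (x(R) = (2*R)**2 = 4*R**2)
X(w) = -3*w
s(S) = S*(S + 4*S**2) (s(S) = S*(S + (2*S)*(2*S)) = S*(S + 4*S**2))
s(-202) + X(x(t)) = (-202)**2*(1 + 4*(-202)) - 12*47**2 = 40804*(1 - 808) - 12*2209 = 40804*(-807) - 3*8836 = -32928828 - 26508 = -32955336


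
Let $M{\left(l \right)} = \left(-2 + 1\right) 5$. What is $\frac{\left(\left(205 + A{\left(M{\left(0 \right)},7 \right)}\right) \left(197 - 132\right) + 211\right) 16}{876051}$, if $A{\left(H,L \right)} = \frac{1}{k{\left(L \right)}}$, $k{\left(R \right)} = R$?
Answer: $\frac{1517072}{6132357} \approx 0.24739$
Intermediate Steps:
$M{\left(l \right)} = -5$ ($M{\left(l \right)} = \left(-1\right) 5 = -5$)
$A{\left(H,L \right)} = \frac{1}{L}$
$\frac{\left(\left(205 + A{\left(M{\left(0 \right)},7 \right)}\right) \left(197 - 132\right) + 211\right) 16}{876051} = \frac{\left(\left(205 + \frac{1}{7}\right) \left(197 - 132\right) + 211\right) 16}{876051} = \left(\left(205 + \frac{1}{7}\right) 65 + 211\right) 16 \cdot \frac{1}{876051} = \left(\frac{1436}{7} \cdot 65 + 211\right) 16 \cdot \frac{1}{876051} = \left(\frac{93340}{7} + 211\right) 16 \cdot \frac{1}{876051} = \frac{94817}{7} \cdot 16 \cdot \frac{1}{876051} = \frac{1517072}{7} \cdot \frac{1}{876051} = \frac{1517072}{6132357}$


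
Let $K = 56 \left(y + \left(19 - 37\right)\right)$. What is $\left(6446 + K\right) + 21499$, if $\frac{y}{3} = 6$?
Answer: $27945$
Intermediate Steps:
$y = 18$ ($y = 3 \cdot 6 = 18$)
$K = 0$ ($K = 56 \left(18 + \left(19 - 37\right)\right) = 56 \left(18 - 18\right) = 56 \cdot 0 = 0$)
$\left(6446 + K\right) + 21499 = \left(6446 + 0\right) + 21499 = 6446 + 21499 = 27945$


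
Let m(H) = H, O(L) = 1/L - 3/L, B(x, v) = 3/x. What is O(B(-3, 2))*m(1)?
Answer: 2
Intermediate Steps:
O(L) = -2/L (O(L) = 1/L - 3/L = -2/L)
O(B(-3, 2))*m(1) = -2/(3/(-3))*1 = -2/(3*(-1/3))*1 = -2/(-1)*1 = -2*(-1)*1 = 2*1 = 2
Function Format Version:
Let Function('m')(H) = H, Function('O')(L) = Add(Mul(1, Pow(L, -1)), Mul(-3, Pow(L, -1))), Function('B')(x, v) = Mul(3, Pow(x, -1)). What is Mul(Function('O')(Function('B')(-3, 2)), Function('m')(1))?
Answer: 2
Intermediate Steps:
Function('O')(L) = Mul(-2, Pow(L, -1)) (Function('O')(L) = Add(Pow(L, -1), Mul(-3, Pow(L, -1))) = Mul(-2, Pow(L, -1)))
Mul(Function('O')(Function('B')(-3, 2)), Function('m')(1)) = Mul(Mul(-2, Pow(Mul(3, Pow(-3, -1)), -1)), 1) = Mul(Mul(-2, Pow(Mul(3, Rational(-1, 3)), -1)), 1) = Mul(Mul(-2, Pow(-1, -1)), 1) = Mul(Mul(-2, -1), 1) = Mul(2, 1) = 2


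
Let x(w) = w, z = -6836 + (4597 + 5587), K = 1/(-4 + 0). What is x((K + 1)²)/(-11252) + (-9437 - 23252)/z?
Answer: -1471274045/150686784 ≈ -9.7638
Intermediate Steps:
K = -¼ (K = 1/(-4) = -¼ ≈ -0.25000)
z = 3348 (z = -6836 + 10184 = 3348)
x((K + 1)²)/(-11252) + (-9437 - 23252)/z = (-¼ + 1)²/(-11252) + (-9437 - 23252)/3348 = (¾)²*(-1/11252) - 32689*1/3348 = (9/16)*(-1/11252) - 32689/3348 = -9/180032 - 32689/3348 = -1471274045/150686784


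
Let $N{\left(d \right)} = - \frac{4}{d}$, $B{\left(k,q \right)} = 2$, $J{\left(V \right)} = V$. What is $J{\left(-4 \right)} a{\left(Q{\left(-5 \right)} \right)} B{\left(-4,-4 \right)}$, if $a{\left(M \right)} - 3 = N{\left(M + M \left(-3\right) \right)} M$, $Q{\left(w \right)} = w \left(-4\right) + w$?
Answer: $-40$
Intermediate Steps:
$Q{\left(w \right)} = - 3 w$ ($Q{\left(w \right)} = - 4 w + w = - 3 w$)
$a{\left(M \right)} = 5$ ($a{\left(M \right)} = 3 + - \frac{4}{M + M \left(-3\right)} M = 3 + - \frac{4}{M - 3 M} M = 3 + - \frac{4}{\left(-2\right) M} M = 3 + - 4 \left(- \frac{1}{2 M}\right) M = 3 + \frac{2}{M} M = 3 + 2 = 5$)
$J{\left(-4 \right)} a{\left(Q{\left(-5 \right)} \right)} B{\left(-4,-4 \right)} = \left(-4\right) 5 \cdot 2 = \left(-20\right) 2 = -40$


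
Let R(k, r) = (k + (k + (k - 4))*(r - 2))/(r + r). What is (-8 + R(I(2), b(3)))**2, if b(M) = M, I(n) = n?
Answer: 529/9 ≈ 58.778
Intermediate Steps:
R(k, r) = (k + (-4 + 2*k)*(-2 + r))/(2*r) (R(k, r) = (k + (k + (-4 + k))*(-2 + r))/((2*r)) = (k + (-4 + 2*k)*(-2 + r))*(1/(2*r)) = (k + (-4 + 2*k)*(-2 + r))/(2*r))
(-8 + R(I(2), b(3)))**2 = (-8 + (4 - 3/2*2 + 3*(-2 + 2))/3)**2 = (-8 + (4 - 3 + 3*0)/3)**2 = (-8 + (4 - 3 + 0)/3)**2 = (-8 + (1/3)*1)**2 = (-8 + 1/3)**2 = (-23/3)**2 = 529/9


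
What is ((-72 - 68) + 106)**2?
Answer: 1156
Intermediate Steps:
((-72 - 68) + 106)**2 = (-140 + 106)**2 = (-34)**2 = 1156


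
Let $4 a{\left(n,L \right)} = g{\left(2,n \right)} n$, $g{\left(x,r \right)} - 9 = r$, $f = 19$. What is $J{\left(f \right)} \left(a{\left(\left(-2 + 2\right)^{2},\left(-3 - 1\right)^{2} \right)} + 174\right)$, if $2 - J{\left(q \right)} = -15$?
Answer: $2958$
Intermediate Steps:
$J{\left(q \right)} = 17$ ($J{\left(q \right)} = 2 - -15 = 2 + 15 = 17$)
$g{\left(x,r \right)} = 9 + r$
$a{\left(n,L \right)} = \frac{n \left(9 + n\right)}{4}$ ($a{\left(n,L \right)} = \frac{\left(9 + n\right) n}{4} = \frac{n \left(9 + n\right)}{4}$)
$J{\left(f \right)} \left(a{\left(\left(-2 + 2\right)^{2},\left(-3 - 1\right)^{2} \right)} + 174\right) = 17 \left(\frac{\left(-2 + 2\right)^{2} \left(9 + \left(-2 + 2\right)^{2}\right)}{4} + 174\right) = 17 \left(\frac{0^{2} \left(9 + 0^{2}\right)}{4} + 174\right) = 17 \left(\frac{1}{4} \cdot 0 \left(9 + 0\right) + 174\right) = 17 \left(\frac{1}{4} \cdot 0 \cdot 9 + 174\right) = 17 \left(0 + 174\right) = 17 \cdot 174 = 2958$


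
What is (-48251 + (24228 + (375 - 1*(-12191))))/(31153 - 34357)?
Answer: 1273/356 ≈ 3.5758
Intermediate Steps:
(-48251 + (24228 + (375 - 1*(-12191))))/(31153 - 34357) = (-48251 + (24228 + (375 + 12191)))/(-3204) = (-48251 + (24228 + 12566))*(-1/3204) = (-48251 + 36794)*(-1/3204) = -11457*(-1/3204) = 1273/356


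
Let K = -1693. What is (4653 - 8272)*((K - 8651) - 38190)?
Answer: 175644546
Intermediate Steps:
(4653 - 8272)*((K - 8651) - 38190) = (4653 - 8272)*((-1693 - 8651) - 38190) = -3619*(-10344 - 38190) = -3619*(-48534) = 175644546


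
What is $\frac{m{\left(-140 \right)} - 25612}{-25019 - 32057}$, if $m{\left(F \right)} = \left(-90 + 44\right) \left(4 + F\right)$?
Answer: $\frac{4839}{14269} \approx 0.33913$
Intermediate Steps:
$m{\left(F \right)} = -184 - 46 F$ ($m{\left(F \right)} = - 46 \left(4 + F\right) = -184 - 46 F$)
$\frac{m{\left(-140 \right)} - 25612}{-25019 - 32057} = \frac{\left(-184 - -6440\right) - 25612}{-25019 - 32057} = \frac{\left(-184 + 6440\right) - 25612}{-57076} = \left(6256 - 25612\right) \left(- \frac{1}{57076}\right) = \left(-19356\right) \left(- \frac{1}{57076}\right) = \frac{4839}{14269}$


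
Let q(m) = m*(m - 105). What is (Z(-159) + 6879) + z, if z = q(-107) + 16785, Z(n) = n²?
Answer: 71629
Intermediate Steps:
q(m) = m*(-105 + m)
z = 39469 (z = -107*(-105 - 107) + 16785 = -107*(-212) + 16785 = 22684 + 16785 = 39469)
(Z(-159) + 6879) + z = ((-159)² + 6879) + 39469 = (25281 + 6879) + 39469 = 32160 + 39469 = 71629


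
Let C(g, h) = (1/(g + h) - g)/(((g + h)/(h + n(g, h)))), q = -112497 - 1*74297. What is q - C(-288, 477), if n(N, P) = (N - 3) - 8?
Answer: -6682157548/35721 ≈ -1.8707e+5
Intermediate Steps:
q = -186794 (q = -112497 - 74297 = -186794)
n(N, P) = -11 + N (n(N, P) = (-3 + N) - 8 = -11 + N)
C(g, h) = (1/(g + h) - g)*(-11 + g + h)/(g + h) (C(g, h) = (1/(g + h) - g)/(((g + h)/(h + (-11 + g)))) = (1/(g + h) - g)/(((g + h)/(-11 + g + h))) = (1/(g + h) - g)*((-11 + g + h)/(g + h)) = (1/(g + h) - g)*(-11 + g + h)/(g + h))
q - C(-288, 477) = -186794 - (-11 - 288 + 477 + (-288)²*(11 - 1*(-288)) - 1*(-288)*477² - 1*477*(-288)² - 1*(-288)*477*(-11 - 288))/(-288 + 477)² = -186794 - (-11 - 288 + 477 + 82944*(11 + 288) - 1*(-288)*227529 - 1*477*82944 - 1*(-288)*477*(-299))/189² = -186794 - (-11 - 288 + 477 + 82944*299 + 65528352 - 39564288 - 41075424)/35721 = -186794 - (-11 - 288 + 477 + 24800256 + 65528352 - 39564288 - 41075424)/35721 = -186794 - 9689074/35721 = -6682157548/35721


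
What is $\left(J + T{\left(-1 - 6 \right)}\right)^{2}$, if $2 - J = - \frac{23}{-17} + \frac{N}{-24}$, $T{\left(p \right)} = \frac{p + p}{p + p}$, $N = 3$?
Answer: $\frac{58081}{18496} \approx 3.1402$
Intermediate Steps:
$T{\left(p \right)} = 1$ ($T{\left(p \right)} = \frac{2 p}{2 p} = 2 p \frac{1}{2 p} = 1$)
$J = \frac{105}{136}$ ($J = 2 - \left(- \frac{23}{-17} + \frac{3}{-24}\right) = 2 - \left(\left(-23\right) \left(- \frac{1}{17}\right) + 3 \left(- \frac{1}{24}\right)\right) = 2 - \left(\frac{23}{17} - \frac{1}{8}\right) = 2 - \frac{167}{136} = \frac{105}{136} \approx 0.77206$)
$\left(J + T{\left(-1 - 6 \right)}\right)^{2} = \left(\frac{105}{136} + 1\right)^{2} = \left(\frac{241}{136}\right)^{2} = \frac{58081}{18496}$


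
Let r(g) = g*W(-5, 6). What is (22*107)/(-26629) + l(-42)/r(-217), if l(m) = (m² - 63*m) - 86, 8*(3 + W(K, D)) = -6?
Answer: 14610094/2796045 ≈ 5.2253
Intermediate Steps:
W(K, D) = -15/4 (W(K, D) = -3 + (⅛)*(-6) = -3 - ¾ = -15/4)
l(m) = -86 + m² - 63*m
r(g) = -15*g/4 (r(g) = g*(-15/4) = -15*g/4)
(22*107)/(-26629) + l(-42)/r(-217) = (22*107)/(-26629) + (-86 + (-42)² - 63*(-42))/((-15/4*(-217))) = 2354*(-1/26629) + (-86 + 1764 + 2646)/(3255/4) = -2354/26629 + 4324*(4/3255) = -2354/26629 + 17296/3255 = 14610094/2796045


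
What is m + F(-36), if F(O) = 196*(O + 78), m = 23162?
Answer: 31394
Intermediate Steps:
F(O) = 15288 + 196*O (F(O) = 196*(78 + O) = 15288 + 196*O)
m + F(-36) = 23162 + (15288 + 196*(-36)) = 23162 + (15288 - 7056) = 23162 + 8232 = 31394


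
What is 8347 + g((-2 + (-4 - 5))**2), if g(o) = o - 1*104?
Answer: 8364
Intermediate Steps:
g(o) = -104 + o (g(o) = o - 104 = -104 + o)
8347 + g((-2 + (-4 - 5))**2) = 8347 + (-104 + (-2 + (-4 - 5))**2) = 8347 + (-104 + (-2 - 9)**2) = 8347 + (-104 + (-11)**2) = 8347 + (-104 + 121) = 8347 + 17 = 8364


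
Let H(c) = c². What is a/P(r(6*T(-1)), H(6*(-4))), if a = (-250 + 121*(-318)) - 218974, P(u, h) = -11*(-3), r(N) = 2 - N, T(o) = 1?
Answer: -257702/33 ≈ -7809.1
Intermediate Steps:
P(u, h) = 33
a = -257702 (a = (-250 - 38478) - 218974 = -38728 - 218974 = -257702)
a/P(r(6*T(-1)), H(6*(-4))) = -257702/33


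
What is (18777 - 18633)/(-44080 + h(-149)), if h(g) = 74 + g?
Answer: -144/44155 ≈ -0.0032612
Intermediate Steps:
(18777 - 18633)/(-44080 + h(-149)) = (18777 - 18633)/(-44080 + (74 - 149)) = 144/(-44080 - 75) = 144/(-44155) = 144*(-1/44155) = -144/44155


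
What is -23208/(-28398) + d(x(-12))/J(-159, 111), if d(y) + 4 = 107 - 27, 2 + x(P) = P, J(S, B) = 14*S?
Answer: 4125230/5267829 ≈ 0.78310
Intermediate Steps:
x(P) = -2 + P
d(y) = 76 (d(y) = -4 + (107 - 27) = -4 + 80 = 76)
-23208/(-28398) + d(x(-12))/J(-159, 111) = -23208/(-28398) + 76/((14*(-159))) = -23208*(-1/28398) + 76/(-2226) = 3868/4733 + 76*(-1/2226) = 3868/4733 - 38/1113 = 4125230/5267829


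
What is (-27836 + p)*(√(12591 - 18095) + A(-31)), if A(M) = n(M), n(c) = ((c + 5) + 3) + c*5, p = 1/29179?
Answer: 144576342454/29179 - 6497813144*I*√86/29179 ≈ 4.9548e+6 - 2.0651e+6*I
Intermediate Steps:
p = 1/29179 ≈ 3.4271e-5
n(c) = 8 + 6*c (n(c) = ((5 + c) + 3) + 5*c = (8 + c) + 5*c = 8 + 6*c)
A(M) = 8 + 6*M
(-27836 + p)*(√(12591 - 18095) + A(-31)) = (-27836 + 1/29179)*(√(12591 - 18095) + (8 + 6*(-31))) = -812226643*(√(-5504) + (8 - 186))/29179 = -812226643*(8*I*√86 - 178)/29179 = -812226643*(-178 + 8*I*√86)/29179 = 144576342454/29179 - 6497813144*I*√86/29179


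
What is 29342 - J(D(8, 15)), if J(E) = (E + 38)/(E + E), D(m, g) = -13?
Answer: 762917/26 ≈ 29343.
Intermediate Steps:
J(E) = (38 + E)/(2*E) (J(E) = (38 + E)/((2*E)) = (38 + E)*(1/(2*E)) = (38 + E)/(2*E))
29342 - J(D(8, 15)) = 29342 - (38 - 13)/(2*(-13)) = 29342 - (-1)*25/(2*13) = 29342 - 1*(-25/26) = 29342 + 25/26 = 762917/26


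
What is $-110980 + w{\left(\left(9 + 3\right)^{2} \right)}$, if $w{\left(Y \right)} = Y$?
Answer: $-110836$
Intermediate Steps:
$-110980 + w{\left(\left(9 + 3\right)^{2} \right)} = -110980 + \left(9 + 3\right)^{2} = -110980 + 12^{2} = -110980 + 144 = -110836$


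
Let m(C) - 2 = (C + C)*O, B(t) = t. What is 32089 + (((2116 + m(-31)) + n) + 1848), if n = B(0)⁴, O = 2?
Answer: 35931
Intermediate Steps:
n = 0 (n = 0⁴ = 0)
m(C) = 2 + 4*C (m(C) = 2 + (C + C)*2 = 2 + (2*C)*2 = 2 + 4*C)
32089 + (((2116 + m(-31)) + n) + 1848) = 32089 + (((2116 + (2 + 4*(-31))) + 0) + 1848) = 32089 + (((2116 + (2 - 124)) + 0) + 1848) = 32089 + (((2116 - 122) + 0) + 1848) = 32089 + ((1994 + 0) + 1848) = 32089 + (1994 + 1848) = 32089 + 3842 = 35931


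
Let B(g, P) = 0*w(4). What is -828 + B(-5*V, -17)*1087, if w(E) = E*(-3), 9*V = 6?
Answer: -828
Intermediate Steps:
V = ⅔ (V = (⅑)*6 = ⅔ ≈ 0.66667)
w(E) = -3*E
B(g, P) = 0 (B(g, P) = 0*(-3*4) = 0*(-12) = 0)
-828 + B(-5*V, -17)*1087 = -828 + 0*1087 = -828 + 0 = -828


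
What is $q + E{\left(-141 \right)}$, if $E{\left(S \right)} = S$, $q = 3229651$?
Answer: $3229510$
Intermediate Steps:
$q + E{\left(-141 \right)} = 3229651 - 141 = 3229510$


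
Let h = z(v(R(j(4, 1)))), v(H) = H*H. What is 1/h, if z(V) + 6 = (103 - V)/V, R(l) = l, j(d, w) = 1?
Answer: 1/96 ≈ 0.010417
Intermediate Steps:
v(H) = H²
z(V) = -6 + (103 - V)/V
h = 96 (h = -7 + 103/(1²) = -7 + 103/1 = -7 + 103*1 = -7 + 103 = 96)
1/h = 1/96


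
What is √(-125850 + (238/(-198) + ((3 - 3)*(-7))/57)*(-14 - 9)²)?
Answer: I*√137743111/33 ≈ 355.65*I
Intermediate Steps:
√(-125850 + (238/(-198) + ((3 - 3)*(-7))/57)*(-14 - 9)²) = √(-125850 + (238*(-1/198) + (0*(-7))*(1/57))*(-23)²) = √(-125850 + (-119/99 + 0*(1/57))*529) = √(-125850 + (-119/99 + 0)*529) = √(-125850 - 119/99*529) = √(-125850 - 62951/99) = √(-12522101/99) = I*√137743111/33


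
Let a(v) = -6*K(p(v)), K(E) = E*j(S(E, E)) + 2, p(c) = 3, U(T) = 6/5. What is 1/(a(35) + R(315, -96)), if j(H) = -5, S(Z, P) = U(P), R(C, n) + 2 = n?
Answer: -1/20 ≈ -0.050000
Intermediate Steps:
R(C, n) = -2 + n
U(T) = 6/5 (U(T) = 6*(⅕) = 6/5)
S(Z, P) = 6/5
K(E) = 2 - 5*E (K(E) = E*(-5) + 2 = -5*E + 2 = 2 - 5*E)
a(v) = 78 (a(v) = -6*(2 - 5*3) = -6*(2 - 15) = -6*(-13) = 78)
1/(a(35) + R(315, -96)) = 1/(78 + (-2 - 96)) = 1/(78 - 98) = 1/(-20) = -1/20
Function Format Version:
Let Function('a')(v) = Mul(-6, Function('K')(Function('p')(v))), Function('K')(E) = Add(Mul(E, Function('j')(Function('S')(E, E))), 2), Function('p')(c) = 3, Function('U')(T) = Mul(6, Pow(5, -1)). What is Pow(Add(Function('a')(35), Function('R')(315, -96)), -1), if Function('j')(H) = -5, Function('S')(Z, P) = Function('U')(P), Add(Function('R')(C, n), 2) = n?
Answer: Rational(-1, 20) ≈ -0.050000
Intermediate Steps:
Function('R')(C, n) = Add(-2, n)
Function('U')(T) = Rational(6, 5) (Function('U')(T) = Mul(6, Rational(1, 5)) = Rational(6, 5))
Function('S')(Z, P) = Rational(6, 5)
Function('K')(E) = Add(2, Mul(-5, E)) (Function('K')(E) = Add(Mul(E, -5), 2) = Add(Mul(-5, E), 2) = Add(2, Mul(-5, E)))
Function('a')(v) = 78 (Function('a')(v) = Mul(-6, Add(2, Mul(-5, 3))) = Mul(-6, Add(2, -15)) = Mul(-6, -13) = 78)
Pow(Add(Function('a')(35), Function('R')(315, -96)), -1) = Pow(Add(78, Add(-2, -96)), -1) = Pow(Add(78, -98), -1) = Pow(-20, -1) = Rational(-1, 20)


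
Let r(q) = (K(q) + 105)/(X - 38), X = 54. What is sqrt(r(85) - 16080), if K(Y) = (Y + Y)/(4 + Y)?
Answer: I*sqrt(2037068045)/356 ≈ 126.78*I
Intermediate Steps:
K(Y) = 2*Y/(4 + Y) (K(Y) = (2*Y)/(4 + Y) = 2*Y/(4 + Y))
r(q) = 105/16 + q/(8*(4 + q)) (r(q) = (2*q/(4 + q) + 105)/(54 - 38) = (105 + 2*q/(4 + q))/16 = (105 + 2*q/(4 + q))*(1/16) = 105/16 + q/(8*(4 + q)))
sqrt(r(85) - 16080) = sqrt((420 + 107*85)/(16*(4 + 85)) - 16080) = sqrt((1/16)*(420 + 9095)/89 - 16080) = sqrt((1/16)*(1/89)*9515 - 16080) = sqrt(9515/1424 - 16080) = sqrt(-22888405/1424) = I*sqrt(2037068045)/356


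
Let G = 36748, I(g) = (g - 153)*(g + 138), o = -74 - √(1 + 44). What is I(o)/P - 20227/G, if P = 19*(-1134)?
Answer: 6886453/56555172 - 163*√5/7182 ≈ 0.071016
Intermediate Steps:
o = -74 - 3*√5 (o = -74 - √45 = -74 - 3*√5 ≈ -80.708)
P = -21546
I(g) = (-153 + g)*(138 + g)
I(o)/P - 20227/G = (-21114 + (-74 - 3*√5)² - 15*(-74 - 3*√5))/(-21546) - 20227/36748 = (-21114 + (-74 - 3*√5)² + (1110 + 45*√5))*(-1/21546) - 20227*1/36748 = (-20004 + (-74 - 3*√5)² + 45*√5)*(-1/21546) - 20227/36748 = (3334/3591 - 5*√5/2394 - (-74 - 3*√5)²/21546) - 20227/36748 = 49882675/131962068 - 5*√5/2394 - (-74 - 3*√5)²/21546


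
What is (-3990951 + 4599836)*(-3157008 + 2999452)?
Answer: -95933485060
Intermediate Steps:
(-3990951 + 4599836)*(-3157008 + 2999452) = 608885*(-157556) = -95933485060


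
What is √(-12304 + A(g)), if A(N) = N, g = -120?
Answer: 2*I*√3106 ≈ 111.46*I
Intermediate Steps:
√(-12304 + A(g)) = √(-12304 - 120) = √(-12424) = 2*I*√3106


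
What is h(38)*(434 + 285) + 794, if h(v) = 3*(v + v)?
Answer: 164726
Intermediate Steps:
h(v) = 6*v (h(v) = 3*(2*v) = 6*v)
h(38)*(434 + 285) + 794 = (6*38)*(434 + 285) + 794 = 228*719 + 794 = 163932 + 794 = 164726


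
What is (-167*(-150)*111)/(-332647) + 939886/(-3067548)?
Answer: -4421060424821/510205319778 ≈ -8.6653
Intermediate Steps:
(-167*(-150)*111)/(-332647) + 939886/(-3067548) = (25050*111)*(-1/332647) + 939886*(-1/3067548) = 2780550*(-1/332647) - 469943/1533774 = -2780550/332647 - 469943/1533774 = -4421060424821/510205319778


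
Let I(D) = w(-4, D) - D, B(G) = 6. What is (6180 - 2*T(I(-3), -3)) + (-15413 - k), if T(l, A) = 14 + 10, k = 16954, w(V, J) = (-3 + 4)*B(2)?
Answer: -26235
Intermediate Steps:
w(V, J) = 6 (w(V, J) = (-3 + 4)*6 = 1*6 = 6)
I(D) = 6 - D
T(l, A) = 24
(6180 - 2*T(I(-3), -3)) + (-15413 - k) = (6180 - 2*24) + (-15413 - 1*16954) = (6180 - 48) + (-15413 - 16954) = 6132 - 32367 = -26235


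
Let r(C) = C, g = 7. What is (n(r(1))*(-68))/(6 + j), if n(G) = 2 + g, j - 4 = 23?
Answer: -204/11 ≈ -18.545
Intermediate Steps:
j = 27 (j = 4 + 23 = 27)
n(G) = 9 (n(G) = 2 + 7 = 9)
(n(r(1))*(-68))/(6 + j) = (9*(-68))/(6 + 27) = -612/33 = (1/33)*(-612) = -204/11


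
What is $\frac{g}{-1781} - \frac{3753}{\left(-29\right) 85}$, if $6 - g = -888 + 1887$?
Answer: $\frac{9131838}{4390165} \approx 2.0801$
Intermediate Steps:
$g = -993$ ($g = 6 - \left(-888 + 1887\right) = 6 - 999 = -993$)
$\frac{g}{-1781} - \frac{3753}{\left(-29\right) 85} = - \frac{993}{-1781} - \frac{3753}{\left(-29\right) 85} = \left(-993\right) \left(- \frac{1}{1781}\right) - \frac{3753}{-2465} = \frac{993}{1781} - - \frac{3753}{2465} = \frac{993}{1781} + \frac{3753}{2465} = \frac{9131838}{4390165}$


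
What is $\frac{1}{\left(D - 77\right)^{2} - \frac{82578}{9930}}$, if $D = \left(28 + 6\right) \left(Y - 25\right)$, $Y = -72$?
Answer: $\frac{1655}{18851470612} \approx 8.7792 \cdot 10^{-8}$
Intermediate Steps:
$D = -3298$ ($D = \left(28 + 6\right) \left(-72 - 25\right) = 34 \left(-97\right) = -3298$)
$\frac{1}{\left(D - 77\right)^{2} - \frac{82578}{9930}} = \frac{1}{\left(-3298 - 77\right)^{2} - \frac{82578}{9930}} = \frac{1}{\left(-3375\right)^{2} - \frac{13763}{1655}} = \frac{1}{11390625 - \frac{13763}{1655}} = \frac{1}{\frac{18851470612}{1655}} = \frac{1655}{18851470612}$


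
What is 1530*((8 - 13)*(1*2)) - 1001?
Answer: -16301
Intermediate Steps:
1530*((8 - 13)*(1*2)) - 1001 = 1530*(-5*2) - 1001 = 1530*(-10) - 1001 = -15300 - 1001 = -16301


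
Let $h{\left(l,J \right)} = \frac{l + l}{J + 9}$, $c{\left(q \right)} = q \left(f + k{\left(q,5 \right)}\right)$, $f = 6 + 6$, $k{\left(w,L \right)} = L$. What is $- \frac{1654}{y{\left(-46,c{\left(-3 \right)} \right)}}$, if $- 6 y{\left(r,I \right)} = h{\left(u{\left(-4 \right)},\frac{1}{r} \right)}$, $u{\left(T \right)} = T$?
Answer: $- \frac{1024653}{92} \approx -11138.0$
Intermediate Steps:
$f = 12$
$c{\left(q \right)} = 17 q$ ($c{\left(q \right)} = q \left(12 + 5\right) = q 17 = 17 q$)
$h{\left(l,J \right)} = \frac{2 l}{9 + J}$
$y{\left(r,I \right)} = \frac{4}{3 \left(9 + \frac{1}{r}\right)}$ ($y{\left(r,I \right)} = - \frac{2 \left(-4\right) \frac{1}{9 + \frac{1}{r}}}{6} = - \frac{\left(-8\right) \frac{1}{9 + \frac{1}{r}}}{6} = \frac{4}{3 \left(9 + \frac{1}{r}\right)}$)
$- \frac{1654}{y{\left(-46,c{\left(-3 \right)} \right)}} = - \frac{1654}{\frac{4}{3} \left(-46\right) \frac{1}{1 + 9 \left(-46\right)}} = - \frac{1654}{\frac{4}{3} \left(-46\right) \frac{1}{1 - 414}} = - \frac{1654}{\frac{4}{3} \left(-46\right) \frac{1}{-413}} = - \frac{1654}{\frac{4}{3} \left(-46\right) \left(- \frac{1}{413}\right)} = - \frac{1654}{\frac{184}{1239}} = \left(-1654\right) \frac{1239}{184} = - \frac{1024653}{92}$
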